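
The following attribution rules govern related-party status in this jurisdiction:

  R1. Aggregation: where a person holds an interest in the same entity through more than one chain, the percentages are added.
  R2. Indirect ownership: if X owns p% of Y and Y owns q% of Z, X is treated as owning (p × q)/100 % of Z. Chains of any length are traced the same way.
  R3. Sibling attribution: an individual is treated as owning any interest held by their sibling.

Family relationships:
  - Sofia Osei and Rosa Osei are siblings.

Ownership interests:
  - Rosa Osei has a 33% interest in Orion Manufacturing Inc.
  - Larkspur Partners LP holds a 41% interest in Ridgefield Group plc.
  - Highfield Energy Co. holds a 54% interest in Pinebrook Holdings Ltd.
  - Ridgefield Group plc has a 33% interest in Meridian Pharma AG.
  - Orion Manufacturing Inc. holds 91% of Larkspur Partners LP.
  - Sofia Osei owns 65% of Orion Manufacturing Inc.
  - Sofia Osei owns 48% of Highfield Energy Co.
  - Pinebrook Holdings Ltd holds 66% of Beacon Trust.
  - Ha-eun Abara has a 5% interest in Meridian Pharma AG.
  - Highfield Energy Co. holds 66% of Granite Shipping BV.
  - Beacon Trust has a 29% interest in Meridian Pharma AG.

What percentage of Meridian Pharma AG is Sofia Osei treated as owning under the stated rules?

By sibling attribution (R3), Sofia Osei is treated as also owning Rosa Osei's interest in Orion Manufacturing Inc, giving 65% + 33% = 98%.
Chain via Highfield Energy Co. → Pinebrook Holdings Ltd → Beacon Trust (R2): 48% × 54% × 66% × 29% = 4.961088% of Meridian Pharma AG.
Chain via Orion Manufacturing Inc. → Larkspur Partners LP → Ridgefield Group plc (R2): 98% × 91% × 41% × 33% = 12.066054% of Meridian Pharma AG.
Aggregating (R1): 4.961088% + 12.066054% = 17.027142%.

17.027142%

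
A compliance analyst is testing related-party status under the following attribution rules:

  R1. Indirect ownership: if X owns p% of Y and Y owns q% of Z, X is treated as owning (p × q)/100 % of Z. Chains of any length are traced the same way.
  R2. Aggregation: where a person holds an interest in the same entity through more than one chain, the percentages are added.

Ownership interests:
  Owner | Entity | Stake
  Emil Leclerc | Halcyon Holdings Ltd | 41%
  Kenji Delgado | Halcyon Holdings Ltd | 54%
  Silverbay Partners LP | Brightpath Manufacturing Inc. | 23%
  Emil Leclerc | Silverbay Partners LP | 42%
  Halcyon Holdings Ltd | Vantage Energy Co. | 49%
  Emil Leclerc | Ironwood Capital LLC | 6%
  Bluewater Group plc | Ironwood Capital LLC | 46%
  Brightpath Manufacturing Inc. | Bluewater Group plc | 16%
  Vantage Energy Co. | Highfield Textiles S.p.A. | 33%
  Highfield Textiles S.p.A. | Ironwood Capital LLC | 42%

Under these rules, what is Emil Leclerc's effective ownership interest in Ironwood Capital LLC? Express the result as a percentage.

Chain via Halcyon Holdings Ltd → Vantage Energy Co. → Highfield Textiles S.p.A. (R1): 41% × 49% × 33% × 42% = 2.784474% of Ironwood Capital LLC.
Chain via Silverbay Partners LP → Brightpath Manufacturing Inc. → Bluewater Group plc (R1): 42% × 23% × 16% × 46% = 0.710976% of Ironwood Capital LLC.
Direct interest in Ironwood Capital LLC: 6%.
Aggregating (R2): 2.784474% + 0.710976% + 6% = 9.49545%.

9.49545%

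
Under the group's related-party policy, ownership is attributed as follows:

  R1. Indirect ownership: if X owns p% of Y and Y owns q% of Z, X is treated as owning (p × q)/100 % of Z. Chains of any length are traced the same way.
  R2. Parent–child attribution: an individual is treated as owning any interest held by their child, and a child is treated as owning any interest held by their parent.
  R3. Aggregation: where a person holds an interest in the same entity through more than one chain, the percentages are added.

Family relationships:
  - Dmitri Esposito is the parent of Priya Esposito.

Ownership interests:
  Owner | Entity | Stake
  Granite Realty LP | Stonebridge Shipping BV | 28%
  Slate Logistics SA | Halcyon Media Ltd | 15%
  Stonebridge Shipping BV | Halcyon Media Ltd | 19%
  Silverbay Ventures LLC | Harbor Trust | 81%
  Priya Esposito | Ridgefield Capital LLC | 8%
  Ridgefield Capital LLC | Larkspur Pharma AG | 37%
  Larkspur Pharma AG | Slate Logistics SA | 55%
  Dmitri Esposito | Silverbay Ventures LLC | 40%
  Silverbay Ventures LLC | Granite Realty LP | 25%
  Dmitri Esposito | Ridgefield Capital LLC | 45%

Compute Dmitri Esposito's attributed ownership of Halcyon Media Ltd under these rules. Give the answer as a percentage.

By parent–child attribution (R2), Dmitri Esposito is treated as also owning Priya Esposito's interest in Ridgefield Capital LLC, giving 45% + 8% = 53%.
Chain via Ridgefield Capital LLC → Larkspur Pharma AG → Slate Logistics SA (R1): 53% × 37% × 55% × 15% = 1.617825% of Halcyon Media Ltd.
Chain via Silverbay Ventures LLC → Granite Realty LP → Stonebridge Shipping BV (R1): 40% × 25% × 28% × 19% = 0.532% of Halcyon Media Ltd.
Aggregating (R3): 1.617825% + 0.532% = 2.149825%.

2.149825%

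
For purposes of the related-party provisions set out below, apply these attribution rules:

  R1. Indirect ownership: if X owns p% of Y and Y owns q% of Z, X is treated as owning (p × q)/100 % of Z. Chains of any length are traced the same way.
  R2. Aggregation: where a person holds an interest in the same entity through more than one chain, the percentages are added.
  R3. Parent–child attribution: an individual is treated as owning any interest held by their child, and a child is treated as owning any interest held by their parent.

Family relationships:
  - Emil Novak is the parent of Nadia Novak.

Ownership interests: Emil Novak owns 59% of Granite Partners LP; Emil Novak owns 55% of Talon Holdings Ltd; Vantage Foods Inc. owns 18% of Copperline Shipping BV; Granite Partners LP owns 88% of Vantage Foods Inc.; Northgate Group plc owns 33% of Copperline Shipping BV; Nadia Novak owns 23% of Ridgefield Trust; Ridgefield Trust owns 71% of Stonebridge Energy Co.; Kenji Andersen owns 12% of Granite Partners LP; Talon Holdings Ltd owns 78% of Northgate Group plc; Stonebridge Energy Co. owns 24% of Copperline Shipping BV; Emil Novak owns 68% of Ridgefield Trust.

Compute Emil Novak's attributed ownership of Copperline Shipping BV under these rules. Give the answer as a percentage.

39.009%

By parent–child attribution (R3), Emil Novak is treated as also owning Nadia Novak's interest in Ridgefield Trust, giving 68% + 23% = 91%.
Chain via Granite Partners LP → Vantage Foods Inc. (R1): 59% × 88% × 18% = 9.3456% of Copperline Shipping BV.
Chain via Talon Holdings Ltd → Northgate Group plc (R1): 55% × 78% × 33% = 14.157% of Copperline Shipping BV.
Chain via Ridgefield Trust → Stonebridge Energy Co. (R1): 91% × 71% × 24% = 15.5064% of Copperline Shipping BV.
Aggregating (R2): 9.3456% + 14.157% + 15.5064% = 39.009%.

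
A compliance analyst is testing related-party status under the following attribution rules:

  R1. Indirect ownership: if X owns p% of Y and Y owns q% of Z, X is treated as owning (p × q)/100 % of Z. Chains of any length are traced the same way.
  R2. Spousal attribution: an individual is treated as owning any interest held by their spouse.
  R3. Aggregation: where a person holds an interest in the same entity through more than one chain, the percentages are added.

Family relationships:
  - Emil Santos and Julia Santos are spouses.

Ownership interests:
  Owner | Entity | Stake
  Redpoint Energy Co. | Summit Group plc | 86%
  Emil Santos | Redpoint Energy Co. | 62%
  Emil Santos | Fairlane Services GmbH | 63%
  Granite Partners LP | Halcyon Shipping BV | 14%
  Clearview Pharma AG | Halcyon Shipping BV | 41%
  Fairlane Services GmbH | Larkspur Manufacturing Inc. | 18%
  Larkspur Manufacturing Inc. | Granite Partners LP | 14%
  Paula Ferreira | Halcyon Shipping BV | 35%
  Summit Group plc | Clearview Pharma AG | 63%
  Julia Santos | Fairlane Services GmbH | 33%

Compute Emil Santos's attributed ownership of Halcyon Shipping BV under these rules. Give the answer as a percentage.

By spousal attribution (R2), Emil Santos is treated as also owning Julia Santos's interest in Fairlane Services GmbH, giving 63% + 33% = 96%.
Chain via Fairlane Services GmbH → Larkspur Manufacturing Inc. → Granite Partners LP (R1): 96% × 18% × 14% × 14% = 0.338688% of Halcyon Shipping BV.
Chain via Redpoint Energy Co. → Summit Group plc → Clearview Pharma AG (R1): 62% × 86% × 63% × 41% = 13.772556% of Halcyon Shipping BV.
Aggregating (R3): 0.338688% + 13.772556% = 14.111244%.

14.111244%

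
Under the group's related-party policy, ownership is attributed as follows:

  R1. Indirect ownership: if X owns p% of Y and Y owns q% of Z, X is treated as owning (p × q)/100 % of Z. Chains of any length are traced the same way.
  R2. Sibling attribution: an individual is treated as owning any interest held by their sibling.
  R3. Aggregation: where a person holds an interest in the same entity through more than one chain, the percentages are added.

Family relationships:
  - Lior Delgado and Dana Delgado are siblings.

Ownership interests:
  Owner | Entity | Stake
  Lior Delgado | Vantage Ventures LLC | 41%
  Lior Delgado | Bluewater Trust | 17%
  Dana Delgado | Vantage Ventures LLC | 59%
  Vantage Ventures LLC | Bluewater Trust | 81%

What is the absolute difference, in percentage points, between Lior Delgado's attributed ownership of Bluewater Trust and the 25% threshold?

By sibling attribution (R2), Lior Delgado is treated as also owning Dana Delgado's interest in Vantage Ventures LLC, giving 41% + 59% = 100%.
Chain via Vantage Ventures LLC (R1): 100% × 81% = 81% of Bluewater Trust.
Direct interest in Bluewater Trust: 17%.
Aggregating (R3): 81% + 17% = 98%.
98% exceeds the 25% threshold by 73 percentage points.

73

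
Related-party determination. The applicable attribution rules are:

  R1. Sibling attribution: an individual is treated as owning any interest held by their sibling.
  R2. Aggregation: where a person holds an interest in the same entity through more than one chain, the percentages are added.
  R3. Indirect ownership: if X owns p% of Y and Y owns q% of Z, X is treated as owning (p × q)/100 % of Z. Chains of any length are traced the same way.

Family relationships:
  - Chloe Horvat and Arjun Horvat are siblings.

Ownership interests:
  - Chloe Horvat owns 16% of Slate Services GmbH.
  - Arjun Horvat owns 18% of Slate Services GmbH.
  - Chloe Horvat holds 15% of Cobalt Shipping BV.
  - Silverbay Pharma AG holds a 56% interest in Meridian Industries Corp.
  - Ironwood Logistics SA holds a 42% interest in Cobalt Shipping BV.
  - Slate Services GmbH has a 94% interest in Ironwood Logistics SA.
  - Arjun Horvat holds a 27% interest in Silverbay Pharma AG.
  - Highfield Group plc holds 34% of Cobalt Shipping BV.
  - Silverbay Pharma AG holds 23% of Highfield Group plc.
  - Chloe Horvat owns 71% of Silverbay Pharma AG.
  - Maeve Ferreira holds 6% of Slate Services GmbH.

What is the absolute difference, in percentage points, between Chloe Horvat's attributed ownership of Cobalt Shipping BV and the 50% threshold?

13.9132

By sibling attribution (R1), Chloe Horvat is treated as also owning Arjun Horvat's interest in Silverbay Pharma AG, giving 71% + 27% = 98%.
By sibling attribution (R1), Chloe Horvat is treated as also owning Arjun Horvat's interest in Slate Services GmbH, giving 16% + 18% = 34%.
Chain via Silverbay Pharma AG → Highfield Group plc (R3): 98% × 23% × 34% = 7.6636% of Cobalt Shipping BV.
Chain via Slate Services GmbH → Ironwood Logistics SA (R3): 34% × 94% × 42% = 13.4232% of Cobalt Shipping BV.
Direct interest in Cobalt Shipping BV: 15%.
Aggregating (R2): 7.6636% + 13.4232% + 15% = 36.0868%.
36.0868% falls short of the 50% threshold by 13.9132 percentage points.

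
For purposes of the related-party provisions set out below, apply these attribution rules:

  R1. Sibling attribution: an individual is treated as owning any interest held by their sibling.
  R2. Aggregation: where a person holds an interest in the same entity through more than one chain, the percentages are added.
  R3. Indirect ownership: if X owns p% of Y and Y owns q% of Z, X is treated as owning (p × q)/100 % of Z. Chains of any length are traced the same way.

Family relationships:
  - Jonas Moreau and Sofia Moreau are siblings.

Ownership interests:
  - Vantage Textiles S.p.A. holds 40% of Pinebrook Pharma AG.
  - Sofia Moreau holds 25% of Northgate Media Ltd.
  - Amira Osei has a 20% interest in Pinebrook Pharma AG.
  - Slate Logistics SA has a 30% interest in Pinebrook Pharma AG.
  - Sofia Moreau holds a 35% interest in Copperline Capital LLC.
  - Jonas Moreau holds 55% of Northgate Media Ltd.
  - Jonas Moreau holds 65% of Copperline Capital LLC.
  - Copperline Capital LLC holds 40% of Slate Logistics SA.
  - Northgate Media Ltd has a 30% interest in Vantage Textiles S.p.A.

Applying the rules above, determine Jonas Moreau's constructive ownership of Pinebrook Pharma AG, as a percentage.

21.6%

By sibling attribution (R1), Jonas Moreau is treated as also owning Sofia Moreau's interest in Copperline Capital LLC, giving 65% + 35% = 100%.
By sibling attribution (R1), Jonas Moreau is treated as also owning Sofia Moreau's interest in Northgate Media Ltd, giving 55% + 25% = 80%.
Chain via Copperline Capital LLC → Slate Logistics SA (R3): 100% × 40% × 30% = 12% of Pinebrook Pharma AG.
Chain via Northgate Media Ltd → Vantage Textiles S.p.A. (R3): 80% × 30% × 40% = 9.6% of Pinebrook Pharma AG.
Aggregating (R2): 12% + 9.6% = 21.6%.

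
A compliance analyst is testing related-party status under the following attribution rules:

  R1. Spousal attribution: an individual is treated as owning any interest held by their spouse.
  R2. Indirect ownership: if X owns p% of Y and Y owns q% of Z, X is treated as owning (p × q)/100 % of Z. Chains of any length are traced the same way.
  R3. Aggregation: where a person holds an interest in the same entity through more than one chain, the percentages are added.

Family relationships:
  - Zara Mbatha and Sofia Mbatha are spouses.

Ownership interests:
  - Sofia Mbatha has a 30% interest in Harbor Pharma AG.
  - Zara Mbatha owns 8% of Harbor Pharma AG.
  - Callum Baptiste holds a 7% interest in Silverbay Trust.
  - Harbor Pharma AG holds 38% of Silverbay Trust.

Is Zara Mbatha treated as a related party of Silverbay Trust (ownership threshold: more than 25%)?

By spousal attribution (R1), Zara Mbatha is treated as also owning Sofia Mbatha's interest in Harbor Pharma AG, giving 8% + 30% = 38%.
Chain via Harbor Pharma AG (R2): 38% × 38% = 14.44% of Silverbay Trust.
14.44% does not exceed the 25% threshold, so Zara is not a related party to Silverbay Trust.

No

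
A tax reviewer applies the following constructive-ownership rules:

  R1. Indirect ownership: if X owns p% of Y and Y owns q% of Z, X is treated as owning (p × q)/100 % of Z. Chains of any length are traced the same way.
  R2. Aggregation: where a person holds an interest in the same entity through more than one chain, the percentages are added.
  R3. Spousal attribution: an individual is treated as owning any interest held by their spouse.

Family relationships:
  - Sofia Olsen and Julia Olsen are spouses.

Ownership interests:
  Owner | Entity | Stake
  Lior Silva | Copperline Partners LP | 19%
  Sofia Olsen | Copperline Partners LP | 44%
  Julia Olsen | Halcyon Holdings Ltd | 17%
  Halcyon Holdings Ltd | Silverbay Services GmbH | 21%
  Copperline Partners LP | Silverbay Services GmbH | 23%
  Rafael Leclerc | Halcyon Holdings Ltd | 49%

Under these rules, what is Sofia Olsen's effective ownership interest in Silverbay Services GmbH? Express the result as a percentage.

By spousal attribution (R3), Sofia Olsen is treated as owning Julia Olsen's 17% interest in Halcyon Holdings Ltd.
Chain via Copperline Partners LP (R1): 44% × 23% = 10.12% of Silverbay Services GmbH.
Chain via Halcyon Holdings Ltd (R1): 17% × 21% = 3.57% of Silverbay Services GmbH.
Aggregating (R2): 10.12% + 3.57% = 13.69%.

13.69%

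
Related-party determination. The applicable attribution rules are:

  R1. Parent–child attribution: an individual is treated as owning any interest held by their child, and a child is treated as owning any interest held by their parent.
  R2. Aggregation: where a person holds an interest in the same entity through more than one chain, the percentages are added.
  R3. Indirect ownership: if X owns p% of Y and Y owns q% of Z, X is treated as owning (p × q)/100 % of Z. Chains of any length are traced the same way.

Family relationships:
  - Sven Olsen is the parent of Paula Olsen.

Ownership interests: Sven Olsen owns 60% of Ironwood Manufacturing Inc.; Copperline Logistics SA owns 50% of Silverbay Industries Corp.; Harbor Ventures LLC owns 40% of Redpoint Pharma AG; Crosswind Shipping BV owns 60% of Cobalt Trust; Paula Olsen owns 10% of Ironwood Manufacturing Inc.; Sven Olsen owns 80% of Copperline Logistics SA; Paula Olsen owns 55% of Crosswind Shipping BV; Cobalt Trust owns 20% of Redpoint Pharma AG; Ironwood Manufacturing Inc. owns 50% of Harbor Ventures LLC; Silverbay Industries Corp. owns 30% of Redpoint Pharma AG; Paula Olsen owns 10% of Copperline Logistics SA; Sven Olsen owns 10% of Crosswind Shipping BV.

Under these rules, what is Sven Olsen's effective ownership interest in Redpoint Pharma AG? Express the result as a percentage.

35.3%

By parent–child attribution (R1), Sven Olsen is treated as also owning Paula Olsen's interest in Crosswind Shipping BV, giving 10% + 55% = 65%.
By parent–child attribution (R1), Sven Olsen is treated as also owning Paula Olsen's interest in Ironwood Manufacturing Inc, giving 60% + 10% = 70%.
By parent–child attribution (R1), Sven Olsen is treated as also owning Paula Olsen's interest in Copperline Logistics SA, giving 80% + 10% = 90%.
Chain via Crosswind Shipping BV → Cobalt Trust (R3): 65% × 60% × 20% = 7.8% of Redpoint Pharma AG.
Chain via Ironwood Manufacturing Inc. → Harbor Ventures LLC (R3): 70% × 50% × 40% = 14% of Redpoint Pharma AG.
Chain via Copperline Logistics SA → Silverbay Industries Corp. (R3): 90% × 50% × 30% = 13.5% of Redpoint Pharma AG.
Aggregating (R2): 7.8% + 14% + 13.5% = 35.3%.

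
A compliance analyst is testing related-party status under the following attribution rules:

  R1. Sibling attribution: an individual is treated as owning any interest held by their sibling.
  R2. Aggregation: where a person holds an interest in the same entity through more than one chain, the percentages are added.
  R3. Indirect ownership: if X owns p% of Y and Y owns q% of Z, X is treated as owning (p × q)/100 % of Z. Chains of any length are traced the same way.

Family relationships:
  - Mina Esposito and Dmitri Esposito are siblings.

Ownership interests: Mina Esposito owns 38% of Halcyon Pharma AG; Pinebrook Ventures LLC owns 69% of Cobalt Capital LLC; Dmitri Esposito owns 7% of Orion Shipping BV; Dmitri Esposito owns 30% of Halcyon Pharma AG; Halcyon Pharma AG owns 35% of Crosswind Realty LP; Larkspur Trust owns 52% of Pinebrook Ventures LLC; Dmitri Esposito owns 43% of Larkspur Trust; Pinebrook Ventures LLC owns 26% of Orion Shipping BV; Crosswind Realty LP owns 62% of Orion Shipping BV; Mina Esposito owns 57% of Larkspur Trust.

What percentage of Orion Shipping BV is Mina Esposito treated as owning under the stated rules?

By sibling attribution (R1), Mina Esposito is treated as also owning Dmitri Esposito's interest in Halcyon Pharma AG, giving 38% + 30% = 68%.
By sibling attribution (R1), Mina Esposito is treated as also owning Dmitri Esposito's interest in Larkspur Trust, giving 57% + 43% = 100%.
By sibling attribution (R1), Mina Esposito is treated as owning Dmitri Esposito's 7% interest in Orion Shipping BV.
Chain via Halcyon Pharma AG → Crosswind Realty LP (R3): 68% × 35% × 62% = 14.756% of Orion Shipping BV.
Chain via Larkspur Trust → Pinebrook Ventures LLC (R3): 100% × 52% × 26% = 13.52% of Orion Shipping BV.
Direct interest in Orion Shipping BV: 7%.
Aggregating (R2): 14.756% + 13.52% + 7% = 35.276%.

35.276%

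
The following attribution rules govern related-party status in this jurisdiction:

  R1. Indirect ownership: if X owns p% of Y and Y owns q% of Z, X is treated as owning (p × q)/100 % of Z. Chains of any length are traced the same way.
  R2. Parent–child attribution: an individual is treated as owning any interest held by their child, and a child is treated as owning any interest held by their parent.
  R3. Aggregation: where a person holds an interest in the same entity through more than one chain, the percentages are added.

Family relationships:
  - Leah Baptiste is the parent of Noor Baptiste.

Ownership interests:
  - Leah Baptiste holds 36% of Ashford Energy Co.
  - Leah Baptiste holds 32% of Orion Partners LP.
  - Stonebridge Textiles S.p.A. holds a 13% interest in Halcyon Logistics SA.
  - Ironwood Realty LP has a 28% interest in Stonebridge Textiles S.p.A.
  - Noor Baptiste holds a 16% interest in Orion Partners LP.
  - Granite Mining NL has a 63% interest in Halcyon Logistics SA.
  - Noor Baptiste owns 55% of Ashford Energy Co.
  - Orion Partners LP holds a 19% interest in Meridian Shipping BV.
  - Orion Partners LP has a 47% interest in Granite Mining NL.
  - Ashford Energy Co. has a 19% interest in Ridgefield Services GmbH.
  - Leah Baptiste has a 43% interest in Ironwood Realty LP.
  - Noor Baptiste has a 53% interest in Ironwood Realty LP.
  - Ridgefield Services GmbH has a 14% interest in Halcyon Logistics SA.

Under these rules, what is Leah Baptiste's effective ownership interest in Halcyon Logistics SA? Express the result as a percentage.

By parent–child attribution (R2), Leah Baptiste is treated as also owning Noor Baptiste's interest in Ashford Energy Co, giving 36% + 55% = 91%.
By parent–child attribution (R2), Leah Baptiste is treated as also owning Noor Baptiste's interest in Orion Partners LP, giving 32% + 16% = 48%.
By parent–child attribution (R2), Leah Baptiste is treated as also owning Noor Baptiste's interest in Ironwood Realty LP, giving 43% + 53% = 96%.
Chain via Ashford Energy Co. → Ridgefield Services GmbH (R1): 91% × 19% × 14% = 2.4206% of Halcyon Logistics SA.
Chain via Orion Partners LP → Granite Mining NL (R1): 48% × 47% × 63% = 14.2128% of Halcyon Logistics SA.
Chain via Ironwood Realty LP → Stonebridge Textiles S.p.A. (R1): 96% × 28% × 13% = 3.4944% of Halcyon Logistics SA.
Aggregating (R3): 2.4206% + 14.2128% + 3.4944% = 20.1278%.

20.1278%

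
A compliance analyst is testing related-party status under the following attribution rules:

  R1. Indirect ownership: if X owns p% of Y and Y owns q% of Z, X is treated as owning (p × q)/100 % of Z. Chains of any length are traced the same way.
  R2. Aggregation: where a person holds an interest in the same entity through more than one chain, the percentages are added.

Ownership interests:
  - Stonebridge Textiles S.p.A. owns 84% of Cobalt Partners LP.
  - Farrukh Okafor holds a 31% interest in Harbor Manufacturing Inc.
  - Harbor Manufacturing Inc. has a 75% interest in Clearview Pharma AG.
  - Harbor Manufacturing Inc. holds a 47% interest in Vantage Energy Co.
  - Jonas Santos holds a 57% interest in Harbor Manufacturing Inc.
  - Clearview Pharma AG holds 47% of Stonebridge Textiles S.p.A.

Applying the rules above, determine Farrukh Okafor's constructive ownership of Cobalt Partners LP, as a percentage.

9.1791%

Chain via Harbor Manufacturing Inc. → Clearview Pharma AG → Stonebridge Textiles S.p.A. (R1): 31% × 75% × 47% × 84% = 9.1791% of Cobalt Partners LP.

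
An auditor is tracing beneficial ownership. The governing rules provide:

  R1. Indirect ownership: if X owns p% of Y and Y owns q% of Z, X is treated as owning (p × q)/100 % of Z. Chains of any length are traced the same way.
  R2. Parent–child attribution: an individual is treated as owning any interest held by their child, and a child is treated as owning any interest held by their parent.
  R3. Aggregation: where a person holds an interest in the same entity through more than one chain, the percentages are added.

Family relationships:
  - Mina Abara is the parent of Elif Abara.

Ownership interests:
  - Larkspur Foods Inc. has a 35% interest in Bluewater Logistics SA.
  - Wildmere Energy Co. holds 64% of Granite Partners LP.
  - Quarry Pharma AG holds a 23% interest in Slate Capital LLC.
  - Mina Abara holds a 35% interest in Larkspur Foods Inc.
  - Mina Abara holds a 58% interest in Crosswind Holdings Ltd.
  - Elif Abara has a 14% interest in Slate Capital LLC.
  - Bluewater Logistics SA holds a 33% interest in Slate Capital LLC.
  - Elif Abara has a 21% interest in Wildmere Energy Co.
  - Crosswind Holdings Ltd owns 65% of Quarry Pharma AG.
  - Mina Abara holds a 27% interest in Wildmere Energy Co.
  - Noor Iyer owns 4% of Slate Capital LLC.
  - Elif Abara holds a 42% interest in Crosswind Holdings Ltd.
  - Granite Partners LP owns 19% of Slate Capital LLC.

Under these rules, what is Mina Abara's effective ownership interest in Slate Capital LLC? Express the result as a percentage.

38.8293%

By parent–child attribution (R2), Mina Abara is treated as also owning Elif Abara's interest in Wildmere Energy Co, giving 27% + 21% = 48%.
By parent–child attribution (R2), Mina Abara is treated as also owning Elif Abara's interest in Crosswind Holdings Ltd, giving 58% + 42% = 100%.
By parent–child attribution (R2), Mina Abara is treated as owning Elif Abara's 14% interest in Slate Capital LLC.
Chain via Wildmere Energy Co. → Granite Partners LP (R1): 48% × 64% × 19% = 5.8368% of Slate Capital LLC.
Chain via Larkspur Foods Inc. → Bluewater Logistics SA (R1): 35% × 35% × 33% = 4.0425% of Slate Capital LLC.
Chain via Crosswind Holdings Ltd → Quarry Pharma AG (R1): 100% × 65% × 23% = 14.95% of Slate Capital LLC.
Direct interest in Slate Capital LLC: 14%.
Aggregating (R3): 5.8368% + 4.0425% + 14.95% + 14% = 38.8293%.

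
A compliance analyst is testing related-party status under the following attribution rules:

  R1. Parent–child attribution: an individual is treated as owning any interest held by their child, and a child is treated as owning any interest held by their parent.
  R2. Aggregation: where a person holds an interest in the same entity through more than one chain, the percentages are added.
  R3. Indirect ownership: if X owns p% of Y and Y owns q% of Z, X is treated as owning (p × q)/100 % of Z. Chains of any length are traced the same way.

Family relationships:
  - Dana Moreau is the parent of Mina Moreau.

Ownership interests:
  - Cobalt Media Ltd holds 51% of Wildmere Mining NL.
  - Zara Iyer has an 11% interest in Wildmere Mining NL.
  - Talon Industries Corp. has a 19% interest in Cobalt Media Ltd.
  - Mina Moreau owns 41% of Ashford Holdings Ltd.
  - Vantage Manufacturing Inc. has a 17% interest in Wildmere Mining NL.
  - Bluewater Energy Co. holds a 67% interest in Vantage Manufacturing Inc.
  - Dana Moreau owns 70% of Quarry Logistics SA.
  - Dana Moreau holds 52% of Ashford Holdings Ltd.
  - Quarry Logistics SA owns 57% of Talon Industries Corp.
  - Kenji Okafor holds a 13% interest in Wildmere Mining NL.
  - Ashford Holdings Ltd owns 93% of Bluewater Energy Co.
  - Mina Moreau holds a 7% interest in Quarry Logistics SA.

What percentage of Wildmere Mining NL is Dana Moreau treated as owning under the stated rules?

By parent–child attribution (R1), Dana Moreau is treated as also owning Mina Moreau's interest in Ashford Holdings Ltd, giving 52% + 41% = 93%.
By parent–child attribution (R1), Dana Moreau is treated as also owning Mina Moreau's interest in Quarry Logistics SA, giving 70% + 7% = 77%.
Chain via Ashford Holdings Ltd → Bluewater Energy Co. → Vantage Manufacturing Inc. (R3): 93% × 93% × 67% × 17% = 9.851211% of Wildmere Mining NL.
Chain via Quarry Logistics SA → Talon Industries Corp. → Cobalt Media Ltd (R3): 77% × 57% × 19% × 51% = 4.252941% of Wildmere Mining NL.
Aggregating (R2): 9.851211% + 4.252941% = 14.104152%.

14.104152%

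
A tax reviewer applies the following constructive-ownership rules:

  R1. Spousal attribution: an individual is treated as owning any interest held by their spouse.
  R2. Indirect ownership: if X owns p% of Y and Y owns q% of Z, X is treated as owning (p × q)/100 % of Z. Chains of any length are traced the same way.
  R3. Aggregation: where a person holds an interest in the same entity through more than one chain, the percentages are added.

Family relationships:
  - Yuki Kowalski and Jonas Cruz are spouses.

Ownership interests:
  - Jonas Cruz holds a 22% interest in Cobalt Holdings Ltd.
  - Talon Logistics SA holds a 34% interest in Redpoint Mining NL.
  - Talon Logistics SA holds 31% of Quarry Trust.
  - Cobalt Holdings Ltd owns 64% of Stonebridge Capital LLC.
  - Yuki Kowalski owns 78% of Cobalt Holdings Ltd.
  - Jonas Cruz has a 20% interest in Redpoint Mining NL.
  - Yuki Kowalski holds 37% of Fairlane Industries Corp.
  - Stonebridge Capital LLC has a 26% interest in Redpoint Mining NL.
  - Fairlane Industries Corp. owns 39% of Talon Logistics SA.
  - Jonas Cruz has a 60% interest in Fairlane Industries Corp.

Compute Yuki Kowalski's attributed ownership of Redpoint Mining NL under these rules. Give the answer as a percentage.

By spousal attribution (R1), Yuki Kowalski is treated as also owning Jonas Cruz's interest in Cobalt Holdings Ltd, giving 78% + 22% = 100%.
By spousal attribution (R1), Yuki Kowalski is treated as also owning Jonas Cruz's interest in Fairlane Industries Corp, giving 37% + 60% = 97%.
By spousal attribution (R1), Yuki Kowalski is treated as owning Jonas Cruz's 20% interest in Redpoint Mining NL.
Chain via Cobalt Holdings Ltd → Stonebridge Capital LLC (R2): 100% × 64% × 26% = 16.64% of Redpoint Mining NL.
Chain via Fairlane Industries Corp. → Talon Logistics SA (R2): 97% × 39% × 34% = 12.8622% of Redpoint Mining NL.
Direct interest in Redpoint Mining NL: 20%.
Aggregating (R3): 16.64% + 12.8622% + 20% = 49.5022%.

49.5022%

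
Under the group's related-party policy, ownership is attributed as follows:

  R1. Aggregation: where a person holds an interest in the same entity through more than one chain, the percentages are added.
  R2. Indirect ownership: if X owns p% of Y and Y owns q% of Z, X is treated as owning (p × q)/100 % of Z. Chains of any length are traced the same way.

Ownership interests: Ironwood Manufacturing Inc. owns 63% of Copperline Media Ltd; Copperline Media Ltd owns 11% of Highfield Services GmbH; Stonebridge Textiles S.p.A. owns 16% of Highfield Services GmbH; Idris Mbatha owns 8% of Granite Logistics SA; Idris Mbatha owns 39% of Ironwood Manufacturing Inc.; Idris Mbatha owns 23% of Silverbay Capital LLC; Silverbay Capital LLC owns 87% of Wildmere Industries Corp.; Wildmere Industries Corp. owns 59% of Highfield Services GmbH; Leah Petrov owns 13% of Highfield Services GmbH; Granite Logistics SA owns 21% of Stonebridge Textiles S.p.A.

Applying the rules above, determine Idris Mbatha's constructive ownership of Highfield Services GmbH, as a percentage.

Chain via Granite Logistics SA → Stonebridge Textiles S.p.A. (R2): 8% × 21% × 16% = 0.2688% of Highfield Services GmbH.
Chain via Ironwood Manufacturing Inc. → Copperline Media Ltd (R2): 39% × 63% × 11% = 2.7027% of Highfield Services GmbH.
Chain via Silverbay Capital LLC → Wildmere Industries Corp. (R2): 23% × 87% × 59% = 11.8059% of Highfield Services GmbH.
Aggregating (R1): 0.2688% + 2.7027% + 11.8059% = 14.7774%.

14.7774%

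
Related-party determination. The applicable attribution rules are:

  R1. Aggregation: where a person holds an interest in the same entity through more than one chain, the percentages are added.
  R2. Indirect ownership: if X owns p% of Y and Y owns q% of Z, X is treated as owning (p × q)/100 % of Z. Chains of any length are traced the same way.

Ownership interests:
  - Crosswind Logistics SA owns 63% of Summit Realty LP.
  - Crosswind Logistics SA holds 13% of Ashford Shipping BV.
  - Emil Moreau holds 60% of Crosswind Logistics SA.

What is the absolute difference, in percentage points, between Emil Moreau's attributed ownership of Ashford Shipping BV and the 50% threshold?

Chain via Crosswind Logistics SA (R2): 60% × 13% = 7.8% of Ashford Shipping BV.
7.8% falls short of the 50% threshold by 42.2 percentage points.

42.2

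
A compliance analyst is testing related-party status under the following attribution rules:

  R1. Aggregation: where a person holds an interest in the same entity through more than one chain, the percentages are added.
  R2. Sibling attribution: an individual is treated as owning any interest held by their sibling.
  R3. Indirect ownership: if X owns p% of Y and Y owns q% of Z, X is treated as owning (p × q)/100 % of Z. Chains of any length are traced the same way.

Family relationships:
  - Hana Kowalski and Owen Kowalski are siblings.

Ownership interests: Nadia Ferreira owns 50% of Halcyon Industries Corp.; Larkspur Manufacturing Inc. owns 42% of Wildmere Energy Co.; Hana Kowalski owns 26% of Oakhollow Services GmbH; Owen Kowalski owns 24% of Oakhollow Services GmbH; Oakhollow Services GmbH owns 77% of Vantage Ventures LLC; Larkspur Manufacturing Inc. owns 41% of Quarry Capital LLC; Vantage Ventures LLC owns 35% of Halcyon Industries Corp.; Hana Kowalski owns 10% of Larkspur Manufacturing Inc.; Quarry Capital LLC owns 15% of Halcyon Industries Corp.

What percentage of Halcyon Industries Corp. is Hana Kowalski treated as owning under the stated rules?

By sibling attribution (R2), Hana Kowalski is treated as also owning Owen Kowalski's interest in Oakhollow Services GmbH, giving 26% + 24% = 50%.
Chain via Oakhollow Services GmbH → Vantage Ventures LLC (R3): 50% × 77% × 35% = 13.475% of Halcyon Industries Corp.
Chain via Larkspur Manufacturing Inc. → Quarry Capital LLC (R3): 10% × 41% × 15% = 0.615% of Halcyon Industries Corp.
Aggregating (R1): 13.475% + 0.615% = 14.09%.

14.09%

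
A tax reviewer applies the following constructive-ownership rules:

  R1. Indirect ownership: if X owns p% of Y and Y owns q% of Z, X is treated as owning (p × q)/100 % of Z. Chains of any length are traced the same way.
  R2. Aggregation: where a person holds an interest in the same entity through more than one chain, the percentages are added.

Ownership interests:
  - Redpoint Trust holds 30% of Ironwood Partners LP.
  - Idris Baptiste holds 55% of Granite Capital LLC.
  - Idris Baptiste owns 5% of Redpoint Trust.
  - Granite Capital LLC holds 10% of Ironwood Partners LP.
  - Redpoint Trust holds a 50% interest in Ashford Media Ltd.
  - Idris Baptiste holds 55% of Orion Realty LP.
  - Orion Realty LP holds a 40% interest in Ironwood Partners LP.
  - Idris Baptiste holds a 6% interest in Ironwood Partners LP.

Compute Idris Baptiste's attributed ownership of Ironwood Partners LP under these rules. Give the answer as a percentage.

Chain via Redpoint Trust (R1): 5% × 30% = 1.5% of Ironwood Partners LP.
Chain via Granite Capital LLC (R1): 55% × 10% = 5.5% of Ironwood Partners LP.
Chain via Orion Realty LP (R1): 55% × 40% = 22% of Ironwood Partners LP.
Direct interest in Ironwood Partners LP: 6%.
Aggregating (R2): 1.5% + 5.5% + 22% + 6% = 35%.

35%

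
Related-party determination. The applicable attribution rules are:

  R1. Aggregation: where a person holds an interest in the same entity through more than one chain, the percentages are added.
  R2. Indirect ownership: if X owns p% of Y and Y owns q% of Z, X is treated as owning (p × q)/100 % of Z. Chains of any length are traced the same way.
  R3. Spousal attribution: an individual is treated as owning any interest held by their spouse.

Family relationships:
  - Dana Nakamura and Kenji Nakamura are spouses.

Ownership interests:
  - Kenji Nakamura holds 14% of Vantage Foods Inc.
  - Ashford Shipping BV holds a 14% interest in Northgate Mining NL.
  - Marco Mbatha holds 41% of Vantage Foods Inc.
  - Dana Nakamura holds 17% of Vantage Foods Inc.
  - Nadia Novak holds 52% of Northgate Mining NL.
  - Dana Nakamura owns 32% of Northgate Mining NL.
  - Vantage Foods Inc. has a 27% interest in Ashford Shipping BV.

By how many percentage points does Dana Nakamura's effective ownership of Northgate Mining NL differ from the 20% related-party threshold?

13.1718

By spousal attribution (R3), Dana Nakamura is treated as also owning Kenji Nakamura's interest in Vantage Foods Inc, giving 17% + 14% = 31%.
Chain via Vantage Foods Inc. → Ashford Shipping BV (R2): 31% × 27% × 14% = 1.1718% of Northgate Mining NL.
Direct interest in Northgate Mining NL: 32%.
Aggregating (R1): 1.1718% + 32% = 33.1718%.
33.1718% exceeds the 20% threshold by 13.1718 percentage points.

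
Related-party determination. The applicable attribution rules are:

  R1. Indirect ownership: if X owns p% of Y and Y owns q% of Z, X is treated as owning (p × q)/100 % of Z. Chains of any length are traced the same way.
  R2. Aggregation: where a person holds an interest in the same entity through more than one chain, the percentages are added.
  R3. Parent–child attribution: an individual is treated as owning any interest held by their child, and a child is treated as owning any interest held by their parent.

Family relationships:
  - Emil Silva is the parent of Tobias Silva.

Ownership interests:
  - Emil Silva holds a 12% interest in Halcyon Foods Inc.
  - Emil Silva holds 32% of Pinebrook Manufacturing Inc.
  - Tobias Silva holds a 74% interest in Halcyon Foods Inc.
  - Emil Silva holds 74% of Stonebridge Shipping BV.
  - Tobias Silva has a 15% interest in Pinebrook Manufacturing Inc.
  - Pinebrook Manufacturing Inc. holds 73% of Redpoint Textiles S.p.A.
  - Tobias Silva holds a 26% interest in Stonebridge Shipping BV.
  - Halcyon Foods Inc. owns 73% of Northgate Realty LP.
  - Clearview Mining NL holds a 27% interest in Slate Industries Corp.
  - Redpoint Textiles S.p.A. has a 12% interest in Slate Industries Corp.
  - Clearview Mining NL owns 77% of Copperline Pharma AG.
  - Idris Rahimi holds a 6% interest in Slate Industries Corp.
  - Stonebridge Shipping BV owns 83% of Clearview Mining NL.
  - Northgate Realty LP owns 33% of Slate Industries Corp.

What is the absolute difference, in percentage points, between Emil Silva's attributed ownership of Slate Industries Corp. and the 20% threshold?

By parent–child attribution (R3), Emil Silva is treated as also owning Tobias Silva's interest in Stonebridge Shipping BV, giving 74% + 26% = 100%.
By parent–child attribution (R3), Emil Silva is treated as also owning Tobias Silva's interest in Halcyon Foods Inc, giving 12% + 74% = 86%.
By parent–child attribution (R3), Emil Silva is treated as also owning Tobias Silva's interest in Pinebrook Manufacturing Inc, giving 32% + 15% = 47%.
Chain via Stonebridge Shipping BV → Clearview Mining NL (R1): 100% × 83% × 27% = 22.41% of Slate Industries Corp.
Chain via Halcyon Foods Inc. → Northgate Realty LP (R1): 86% × 73% × 33% = 20.7174% of Slate Industries Corp.
Chain via Pinebrook Manufacturing Inc. → Redpoint Textiles S.p.A. (R1): 47% × 73% × 12% = 4.1172% of Slate Industries Corp.
Aggregating (R2): 22.41% + 20.7174% + 4.1172% = 47.2446%.
47.2446% exceeds the 20% threshold by 27.2446 percentage points.

27.2446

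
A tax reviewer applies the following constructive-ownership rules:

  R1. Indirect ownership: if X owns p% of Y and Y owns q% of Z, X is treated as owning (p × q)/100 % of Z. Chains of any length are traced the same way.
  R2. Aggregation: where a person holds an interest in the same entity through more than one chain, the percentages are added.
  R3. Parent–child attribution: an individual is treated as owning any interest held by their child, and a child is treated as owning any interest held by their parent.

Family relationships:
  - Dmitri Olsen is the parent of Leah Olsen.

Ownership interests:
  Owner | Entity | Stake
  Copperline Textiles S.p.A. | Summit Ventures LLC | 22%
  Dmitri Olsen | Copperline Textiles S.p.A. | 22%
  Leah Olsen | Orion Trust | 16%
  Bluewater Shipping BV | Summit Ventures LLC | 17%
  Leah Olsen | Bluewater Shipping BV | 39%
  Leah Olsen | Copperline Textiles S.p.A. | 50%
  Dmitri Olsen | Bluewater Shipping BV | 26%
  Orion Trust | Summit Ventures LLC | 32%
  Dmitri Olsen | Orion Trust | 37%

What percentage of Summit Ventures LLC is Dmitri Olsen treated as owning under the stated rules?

By parent–child attribution (R3), Dmitri Olsen is treated as also owning Leah Olsen's interest in Copperline Textiles S.p.A, giving 22% + 50% = 72%.
By parent–child attribution (R3), Dmitri Olsen is treated as also owning Leah Olsen's interest in Bluewater Shipping BV, giving 26% + 39% = 65%.
By parent–child attribution (R3), Dmitri Olsen is treated as also owning Leah Olsen's interest in Orion Trust, giving 37% + 16% = 53%.
Chain via Copperline Textiles S.p.A. (R1): 72% × 22% = 15.84% of Summit Ventures LLC.
Chain via Bluewater Shipping BV (R1): 65% × 17% = 11.05% of Summit Ventures LLC.
Chain via Orion Trust (R1): 53% × 32% = 16.96% of Summit Ventures LLC.
Aggregating (R2): 15.84% + 11.05% + 16.96% = 43.85%.

43.85%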